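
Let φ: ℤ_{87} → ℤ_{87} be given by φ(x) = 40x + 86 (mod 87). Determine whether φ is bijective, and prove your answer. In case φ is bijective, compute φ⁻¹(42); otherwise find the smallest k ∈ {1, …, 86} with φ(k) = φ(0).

Suppose φ(s) = φ(t) in ℤ_{87}. Then 40s + 86 ≡ 40t + 86 (mod 87), so 40(s − t) ≡ 0 (mod 87).
Since gcd(40, 87) = 1, 40 is invertible modulo 87, therefore s − t ≡ 0 (mod 87), i.e. s = t.
We now compute 40⁻¹ mod 87 explicitly. Euclid's algorithm: 87 = 2·40 + 7, 40 = 5·7 + 5, 7 = 1·5 + 2, 5 = 2·2 + 1; back-substituting gives 1 = 37·40 − 17·87, so 40⁻¹ ≡ 37 (mod 87).
Then y ↦ 37(y − 86) is a two-sided inverse to φ, so every y ∈ ℤ_{87} has a preimage.
Thus φ is bijective.
Since φ is bijective, we compute φ⁻¹(42): solve 40x + 86 ≡ 42 (mod 87), i.e. 40x ≡ 43 (mod 87).
Multiplying by 40⁻¹ = 37 gives x ≡ 37·43 = 1591 = 18·87 + 25 ≡ 25 (mod 87).
Check: φ(25) = 40·25 + 86 = 1086 = 12·87 + 42 ≡ 42 (mod 87).

25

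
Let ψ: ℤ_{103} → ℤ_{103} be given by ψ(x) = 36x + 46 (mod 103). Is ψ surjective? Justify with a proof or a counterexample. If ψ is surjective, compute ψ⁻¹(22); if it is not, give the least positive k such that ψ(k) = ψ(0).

Since gcd(36, 103) = 1, 36 is invertible modulo 103. Euclid's algorithm: 103 = 2·36 + 31, 36 = 1·31 + 5, 31 = 6·5 + 1; back-substituting gives 1 = 83·36 − 29·103, so 36⁻¹ ≡ 83 (mod 103).
Then y ↦ 83(y − 46) is a two-sided inverse to ψ, so every y ∈ ℤ_{103} has a preimage.
Hence ψ is surjective.
Since ψ is surjective, we compute ψ⁻¹(22): solve 36x + 46 ≡ 22 (mod 103), i.e. 36x ≡ 79 (mod 103).
Multiplying by 36⁻¹ = 83 gives x ≡ 83·79 = 6557 = 63·103 + 68 ≡ 68 (mod 103).
Check: ψ(68) = 36·68 + 46 = 2494 = 24·103 + 22 ≡ 22 (mod 103).

68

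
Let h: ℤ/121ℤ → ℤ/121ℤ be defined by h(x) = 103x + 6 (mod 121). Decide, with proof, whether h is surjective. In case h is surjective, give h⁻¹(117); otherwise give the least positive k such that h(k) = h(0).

14

By definition, h is surjective if every y in the codomain equals h(x) for some x in the domain.
Since gcd(103, 121) = 1, 103 is invertible modulo 121. Euclid's algorithm: 121 = 1·103 + 18, 103 = 5·18 + 13, 18 = 1·13 + 5, 13 = 2·5 + 3, 5 = 1·3 + 2, 3 = 1·2 + 1; back-substituting gives 1 = 47·103 − 40·121, so 103⁻¹ ≡ 47 (mod 121).
For any y ∈ ℤ/121ℤ, x = 47(y − 6) mod 121 satisfies h(x) = 103·47(y − 6) + 6 ≡ y (since 103·47 ≡ 1 mod 121). So every y has a preimage.
Therefore h is surjective.
Since h is surjective, we compute h⁻¹(117): solve 103x + 6 ≡ 117 (mod 121), i.e. 103x ≡ 111 (mod 121).
Multiplying by 103⁻¹ = 47 gives x ≡ 47·111 = 5217 = 43·121 + 14 ≡ 14 (mod 121).
Check: h(14) = 103·14 + 6 = 1448 = 11·121 + 117 ≡ 117 (mod 121).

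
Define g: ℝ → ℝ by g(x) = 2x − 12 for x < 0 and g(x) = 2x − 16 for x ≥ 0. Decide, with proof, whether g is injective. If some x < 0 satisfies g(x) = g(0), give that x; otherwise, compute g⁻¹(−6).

-2

Both pieces are strictly increasing (slopes 2 and 2), so each is injective on its own interval.
The left piece maps (−∞, 0) onto (−∞, −12); the right piece maps [0, ∞) onto [−16, ∞).
These images overlap. In particular g(0) = −16 (right piece), and solving 2x − 12 = −16 on the left piece gives x = −2 < 0.
So g(−2) = g(0) with −2 ≠ 0, and g is not injective. This x = −2 is the requested value below 0.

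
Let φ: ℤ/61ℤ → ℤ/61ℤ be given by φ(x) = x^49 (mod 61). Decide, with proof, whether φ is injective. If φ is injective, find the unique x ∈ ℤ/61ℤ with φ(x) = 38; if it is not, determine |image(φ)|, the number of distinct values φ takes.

Since 61 is prime, the nonzero elements of ℤ/61ℤ form a cyclic group of order 60.
As gcd(49, 60) = 1, raising to the 49th power is a bijection on this group: if s^49 ≡ t^49 then (st^{−1})^49 = 1, and the only element of order dividing gcd(49, 60) = 1 is 1, so s = t.
With φ(0) = 0 this makes φ injective on all of ℤ/61ℤ, hence bijective (finite equal-size domain and codomain). In particular φ is injective.
Since φ is injective, we find the preimage of 38. The inverse of x ↦ x^49 on (ℤ/61ℤ)^× is x ↦ x^49, because 49·49 = 2401 = 40·60 + 1 ≡ 1 (mod 60) and x^{60} = 1 for x ≠ 0 (Fermat). So φ⁻¹(38) = 38^49 mod 61.
Repeated squaring mod 61: 38^1 ≡ 38, 38^2 ≡ 38² = 1444 ≡ 41, 38^4 ≡ 41² = 1681 ≡ 34, 38^8 ≡ 34² = 1156 ≡ 58, 38^16 ≡ 58² = 3364 ≡ 9, 38^32 ≡ 9² = 81 ≡ 20. Since 49 = 32 + 16 + 1, 38^49 ≡ 20·9·38: 20·9 = 180 ≡ 58, then 58·38 = 2204 ≡ 8. So 38^49 ≡ 8 (mod 61).
Hence φ⁻¹(38) = 8.

8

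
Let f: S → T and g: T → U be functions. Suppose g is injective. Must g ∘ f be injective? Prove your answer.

No. Take S = {1, 2}, T = U = {1, 2, 3, 4}, f(1) = f(2) = 1, and g = identity (injective).
Then (g ∘ f)(1) = (g ∘ f)(2) = 1 with 1 ≠ 2, so g ∘ f is not injective.

not injective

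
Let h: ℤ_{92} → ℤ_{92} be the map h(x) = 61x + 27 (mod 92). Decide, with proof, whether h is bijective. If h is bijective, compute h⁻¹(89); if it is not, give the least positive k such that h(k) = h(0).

90

Suppose h(u) = h(v) in ℤ_{92}. Then 61u + 27 ≡ 61v + 27 (mod 92), therefore 61(u − v) ≡ 0 (mod 92).
Since gcd(61, 92) = 1, 61 is invertible modulo 92, thus u − v ≡ 0 (mod 92), i.e. u = v.
We now compute 61⁻¹ mod 92 explicitly. Euclid's algorithm: 92 = 1·61 + 31, 61 = 1·31 + 30, 31 = 1·30 + 1; back-substituting gives 1 = 89·61 − 59·92, so 61⁻¹ ≡ 89 (mod 92).
Then y ↦ 89(y − 27) is a two-sided inverse to h, so every y ∈ ℤ_{92} has a preimage.
Hence h is bijective.
Since h is bijective, we compute h⁻¹(89): solve 61x + 27 ≡ 89 (mod 92), i.e. 61x ≡ 62 (mod 92).
Multiplying by 61⁻¹ = 89 gives x ≡ 89·62 = 5518 = 59·92 + 90 ≡ 90 (mod 92).
Check: h(90) = 61·90 + 27 = 5517 = 59·92 + 89 ≡ 89 (mod 92).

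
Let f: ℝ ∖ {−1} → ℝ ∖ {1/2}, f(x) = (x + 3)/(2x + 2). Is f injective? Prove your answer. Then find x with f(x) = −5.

Suppose f(x_1) = f(x_2). Cross-multiplying: (x_1 + 3)(2x_2 + 2) = (x_2 + 3)(2x_1 + 2).
Expanding both sides and cancelling the symmetric terms leaves −4·(x_1 − x_2) = 0. Since −4 ≠ 0, x_1 = x_2. Therefore f is injective.
Solving f(x) = −5: cross-multiplying gives x + 3 = −5(2x + 2), which rearranges to 11x = −13, so x = −13/11.

-13/11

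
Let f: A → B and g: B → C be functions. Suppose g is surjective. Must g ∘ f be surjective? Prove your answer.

No. Take A = {0}, B = C = {0, 1}, f(0) = 0, and g = identity (surjective).
Then (g ∘ f)(0) = 0, and 1 ∈ C has no preimage under g ∘ f, so g ∘ f is not surjective.

not surjective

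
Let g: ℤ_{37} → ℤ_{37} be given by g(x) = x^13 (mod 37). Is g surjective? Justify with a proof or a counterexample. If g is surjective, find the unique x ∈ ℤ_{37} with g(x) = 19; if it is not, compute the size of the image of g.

13

Since 37 is prime, the nonzero elements of ℤ_{37} form a cyclic group of order 36.
As gcd(13, 36) = 1, raising to the 13th power is a bijection on this group: if x_1^13 ≡ x_2^13 then (x_1x_2^{−1})^13 = 1, and the only element of order dividing gcd(13, 36) = 1 is 1, so x_1 = x_2.
With g(0) = 0 this makes g injective on all of ℤ_{37}, hence bijective (finite equal-size domain and codomain). In particular g is surjective.
Since g is surjective, we find the preimage of 19. The inverse of x ↦ x^13 on (ℤ_{37})^× is x ↦ x^25, because 13·25 = 325 = 9·36 + 1 ≡ 1 (mod 36) and x^{36} = 1 for x ≠ 0 (Fermat). So g⁻¹(19) = 19^25 mod 37.
Repeated squaring mod 37: 19^1 ≡ 19, 19^2 ≡ 19² = 361 ≡ 28, 19^4 ≡ 28² = 784 ≡ 7, 19^8 ≡ 7² = 49 ≡ 12, 19^16 ≡ 12² = 144 ≡ 33. Since 25 = 16 + 8 + 1, 19^25 ≡ 33·12·19: 33·12 = 396 ≡ 26, then 26·19 = 494 ≡ 13. So 19^25 ≡ 13 (mod 37).
Hence g⁻¹(19) = 13.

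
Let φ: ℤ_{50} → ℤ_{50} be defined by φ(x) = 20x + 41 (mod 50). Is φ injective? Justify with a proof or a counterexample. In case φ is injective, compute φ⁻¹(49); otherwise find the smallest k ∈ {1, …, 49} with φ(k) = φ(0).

By definition, φ is injective if φ(u) = φ(v) implies u = v.
We have gcd(20, 50) = 10 > 1. Taking u = 0 and v = 5: φ(0) = 41 and φ(5) = 20·5 + 41 = 141 ≡ 41 (mod 50).
So φ(0) = φ(5) while 0 ≠ 5, thus φ is not injective.
Since φ is not injective, we find the least positive k with φ(k) = φ(0): this means 20k ≡ 0 (mod 50), i.e. 50 ∣ 20k. Since gcd(20, 50) = 10, dividing through by 10 this holds exactly when 5 ∣ 2k, and as gcd(2, 5) = 1, exactly when 5 ∣ k.
The smallest positive such k is 5.

5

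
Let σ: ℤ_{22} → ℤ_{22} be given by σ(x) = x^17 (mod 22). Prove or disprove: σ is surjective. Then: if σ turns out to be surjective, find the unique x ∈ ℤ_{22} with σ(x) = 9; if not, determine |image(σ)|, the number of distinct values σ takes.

3

Computing x^17 mod 22 for each x (by repeated squaring, reducing mod 22 at every step), the values σ(0), σ(1), …, σ(21) are: 0, 1, 18, 9, 16, 3, 8, 17, 2, 15, 10, 11, 12, 7, 20, 5, 14, 19, 6, 13, 4, 21.
Every element of ℤ_{22} appears exactly once in this list, so σ is a bijection, and in particular surjective.
Since σ is surjective, we read off the preimage of 9 from the same table: σ(3) = 9, so σ⁻¹(9) = 3.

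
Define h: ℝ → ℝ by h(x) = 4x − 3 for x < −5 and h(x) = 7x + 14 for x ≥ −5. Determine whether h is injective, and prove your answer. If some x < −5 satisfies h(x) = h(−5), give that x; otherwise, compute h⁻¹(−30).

-27/4

Both pieces are strictly increasing (slopes 4 and 7), so each is injective on its own interval.
The left piece maps (−∞, −5) onto (−∞, −23); the right piece maps [−5, ∞) onto [−21, ∞).
These images are disjoint, so no value is attained by both pieces. Hence h is injective.
Because the two images are disjoint, no x < −5 has h(x) = h(−5), so we compute h⁻¹(−30): −30 lies in (−∞, −23), so solve 4x − 3 = −30: x = (−30 + 3)/4 = −27/4.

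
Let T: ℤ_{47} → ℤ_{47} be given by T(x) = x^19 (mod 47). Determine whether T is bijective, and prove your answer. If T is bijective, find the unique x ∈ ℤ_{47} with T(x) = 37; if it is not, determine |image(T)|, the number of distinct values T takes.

Since 47 is prime, the nonzero elements of ℤ_{47} form a cyclic group of order 46.
As gcd(19, 46) = 1, raising to the 19th power is a bijection on this group: if x_1^19 ≡ x_2^19 then (x_1x_2^{−1})^19 = 1, and the only element of order dividing gcd(19, 46) = 1 is 1, so x_1 = x_2.
With T(0) = 0 this makes T injective on all of ℤ_{47}, hence bijective (finite equal-size domain and codomain). In particular T is bijective.
Since T is bijective, we find the preimage of 37. The inverse of x ↦ x^19 on (ℤ_{47})^× is x ↦ x^17, because 19·17 = 323 = 7·46 + 1 ≡ 1 (mod 46) and x^{46} = 1 for x ≠ 0 (Fermat). So T⁻¹(37) = 37^17 mod 47.
Repeated squaring mod 47: 37^1 ≡ 37, 37^2 ≡ 37² = 1369 ≡ 6, 37^4 ≡ 6² = 36, 37^8 ≡ 36² = 1296 ≡ 27, 37^16 ≡ 27² = 729 ≡ 24. Since 17 = 16 + 1, 37^17 ≡ 24·37: 24·37 = 888 ≡ 42. So 37^17 ≡ 42 (mod 47).
Hence T⁻¹(37) = 42.

42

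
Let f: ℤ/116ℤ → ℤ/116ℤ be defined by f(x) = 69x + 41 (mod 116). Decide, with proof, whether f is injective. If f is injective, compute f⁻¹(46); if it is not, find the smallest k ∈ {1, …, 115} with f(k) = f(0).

Suppose f(x_1) = f(x_2) in ℤ/116ℤ. Then 69x_1 + 41 ≡ 69x_2 + 41 (mod 116), thus 69(x_1 − x_2) ≡ 0 (mod 116).
Since gcd(69, 116) = 1, 69 is invertible modulo 116, so x_1 − x_2 ≡ 0 (mod 116), i.e. x_1 = x_2.
Thus f is injective.
We now compute 69⁻¹ mod 116 explicitly. Euclid's algorithm: 116 = 1·69 + 47, 69 = 1·47 + 22, 47 = 2·22 + 3, 22 = 7·3 + 1; back-substituting gives 1 = 37·69 − 22·116, so 69⁻¹ ≡ 37 (mod 116).
Since f is injective, we find f⁻¹(46): we need 69x ≡ 46 − 41 ≡ 5 (mod 116). Using 69⁻¹ = 37: x ≡ 37·5 = 185 = 1·116 + 69, so x = 69.
Check: f(69) = 69·69 + 41 = 4802 = 41·116 + 46 ≡ 46 (mod 116).

69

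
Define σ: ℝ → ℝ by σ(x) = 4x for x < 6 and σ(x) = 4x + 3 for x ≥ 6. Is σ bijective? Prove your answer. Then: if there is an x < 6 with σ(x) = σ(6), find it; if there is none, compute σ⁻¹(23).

Both pieces are strictly increasing (slopes 4 and 4), so each is injective on its own interval.
The left piece maps (−∞, 6) onto (−∞, 24); the right piece maps [6, ∞) onto [27, ∞).
The images leave a gap (24 has no preimage), so σ is not surjective, hence not bijective.
Because the two images are disjoint, no x < 6 has σ(x) = σ(6), so we compute σ⁻¹(23): 23 lies in (−∞, 24), so solve 4x = 23: x = (23 − 0)/4 = 23/4.

23/4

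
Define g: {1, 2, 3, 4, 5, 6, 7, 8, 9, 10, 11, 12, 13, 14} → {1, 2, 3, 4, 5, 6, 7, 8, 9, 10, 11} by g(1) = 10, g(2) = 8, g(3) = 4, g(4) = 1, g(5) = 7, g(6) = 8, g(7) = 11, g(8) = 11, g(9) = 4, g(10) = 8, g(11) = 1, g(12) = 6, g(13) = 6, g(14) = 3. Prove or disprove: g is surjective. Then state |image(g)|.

No element maps to 2, so g is not surjective.
The image of g is {1, 3, 4, 6, 7, 8, 10, 11}, which has 8 elements.

8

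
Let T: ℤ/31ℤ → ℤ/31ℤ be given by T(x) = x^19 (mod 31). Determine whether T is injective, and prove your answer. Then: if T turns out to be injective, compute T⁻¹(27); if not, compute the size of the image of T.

23

Since 31 is prime, the nonzero elements of ℤ/31ℤ form a cyclic group of order 30.
As gcd(19, 30) = 1, raising to the 19th power is a bijection on this group: if s^19 ≡ t^19 then (st^{−1})^19 = 1, and the only element of order dividing gcd(19, 30) = 1 is 1, so s = t.
With T(0) = 0 this makes T injective on all of ℤ/31ℤ, hence bijective (finite equal-size domain and codomain). In particular T is injective.
Since T is injective, we find the preimage of 27. The inverse of x ↦ x^19 on (ℤ/31ℤ)^× is x ↦ x^19, because 19·19 = 361 = 12·30 + 1 ≡ 1 (mod 30) and x^{30} = 1 for x ≠ 0 (Fermat). So T⁻¹(27) = 27^19 mod 31.
Repeated squaring mod 31: 27^1 ≡ 27, 27^2 ≡ 27² = 729 ≡ 16, 27^4 ≡ 16² = 256 ≡ 8, 27^8 ≡ 8² = 64 ≡ 2, 27^16 ≡ 2² = 4. Since 19 = 16 + 2 + 1, 27^19 ≡ 4·16·27: 4·16 = 64 ≡ 2, then 2·27 = 54 ≡ 23. So 27^19 ≡ 23 (mod 31).
Hence T⁻¹(27) = 23.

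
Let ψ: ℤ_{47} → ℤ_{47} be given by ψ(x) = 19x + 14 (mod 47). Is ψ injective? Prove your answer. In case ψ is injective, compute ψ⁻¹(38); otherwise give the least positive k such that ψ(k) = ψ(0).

26

Recall: ψ is injective when ψ(x_1) = ψ(x_2) forces x_1 = x_2.
If ψ(x_1) = ψ(x_2), then 19x_1 ≡ 19x_2 (mod 47). Because gcd(19, 47) = 1, we may cancel 19 to get x_1 ≡ x_2 (mod 47).
So ψ is injective.
We now compute 19⁻¹ mod 47 explicitly. Euclid's algorithm: 47 = 2·19 + 9, 19 = 2·9 + 1; back-substituting gives 1 = 5·19 − 2·47, so 19⁻¹ ≡ 5 (mod 47).
Since ψ is injective, we find ψ⁻¹(38): we need 19x ≡ 38 − 14 ≡ 24 (mod 47). Using 19⁻¹ = 5: x ≡ 5·24 = 120 = 2·47 + 26, so x = 26.
Check: ψ(26) = 19·26 + 14 = 508 = 10·47 + 38 ≡ 38 (mod 47).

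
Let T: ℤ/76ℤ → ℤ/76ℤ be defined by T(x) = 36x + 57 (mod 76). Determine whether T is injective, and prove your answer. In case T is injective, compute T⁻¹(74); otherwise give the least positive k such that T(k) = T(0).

We have gcd(36, 76) = 4 > 1. Taking s = 0 and t = 19: T(0) = 57 and T(19) = 36·19 + 57 = 741 ≡ 57 (mod 76).
So T(0) = T(19) while 0 ≠ 19, hence T is not injective.
Since T is not injective, we find the least positive k with T(k) = T(0): this means 36k ≡ 0 (mod 76), i.e. 76 ∣ 36k. Since gcd(36, 76) = 4, dividing through by 4 this holds exactly when 19 ∣ 9k, and as gcd(9, 19) = 1, exactly when 19 ∣ k.
The smallest positive such k is 19.

19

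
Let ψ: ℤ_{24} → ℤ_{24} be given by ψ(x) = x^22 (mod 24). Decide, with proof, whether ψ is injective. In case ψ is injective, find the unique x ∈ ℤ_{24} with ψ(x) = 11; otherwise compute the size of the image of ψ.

4

ψ(2): Repeated squaring mod 24: 2^1 ≡ 2, 2^2 ≡ 2² = 4, 2^4 ≡ 4² = 16, 2^8 ≡ 16² = 256 ≡ 16, 2^16 ≡ 16² = 256 ≡ 16. Since 22 = 16 + 4 + 2, 2^22 ≡ 16·16·4: 16·16 = 256 ≡ 16, then 16·4 = 64 ≡ 16. So 2^22 ≡ 16 (mod 24).
ψ(4): Repeated squaring mod 24: 4^1 ≡ 4, 4^2 ≡ 4² = 16, 4^4 ≡ 16² = 256 ≡ 16, 4^8 ≡ 16² = 256 ≡ 16, 4^16 ≡ 16² = 256 ≡ 16. Since 22 = 16 + 4 + 2, 4^22 ≡ 16·16·16: 16·16 = 256 ≡ 16, then 16·16 = 256 ≡ 16. So 4^22 ≡ 16 (mod 24).
So ψ(2) = ψ(4) = 16 while 2 ≠ 4, therefore ψ is not injective.
Since ψ is not injective, we determine |image(ψ)|. Computing x^22 mod 24 for each x (by repeated squaring, reducing mod 24 at every step), the values ψ(0), ψ(1), …, ψ(23) are: 0, 1, 16, 9, 16, 1, 0, 1, 16, 9, 16, 1, 0, 1, 16, 9, 16, 1, 0, 1, 16, 9, 16, 1.
The distinct values are {0, 1, 9, 16}; there are 4 of them.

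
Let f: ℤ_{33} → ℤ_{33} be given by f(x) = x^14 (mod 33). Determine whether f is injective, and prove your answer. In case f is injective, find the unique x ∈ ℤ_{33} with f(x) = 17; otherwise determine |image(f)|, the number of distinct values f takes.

f(4): Repeated squaring mod 33: 4^1 ≡ 4, 4^2 ≡ 4² = 16, 4^4 ≡ 16² = 256 ≡ 25, 4^8 ≡ 25² = 625 ≡ 31. Since 14 = 8 + 4 + 2, 4^14 ≡ 31·25·16: 31·25 = 775 ≡ 16, then 16·16 = 256 ≡ 25. So 4^14 ≡ 25 (mod 33).
f(7): Repeated squaring mod 33: 7^1 ≡ 7, 7^2 ≡ 7² = 49 ≡ 16, 7^4 ≡ 16² = 256 ≡ 25, 7^8 ≡ 25² = 625 ≡ 31. Since 14 = 8 + 4 + 2, 7^14 ≡ 31·25·16: 31·25 = 775 ≡ 16, then 16·16 = 256 ≡ 25. So 7^14 ≡ 25 (mod 33).
So f(4) = f(7) = 25 while 4 ≠ 7, hence f is not injective.
Since f is not injective, we determine |image(f)|. Computing x^14 mod 33 for each x (by repeated squaring, reducing mod 33 at every step), the values f(0), f(1), …, f(32) are: 0, 1, 16, 15, 25, 31, 9, 25, 4, 27, 1, 22, 12, 16, 4, 3, 31, 31, 3, 4, 16, 12, 22, 1, 27, 4, 25, 9, 31, 25, 15, 16, 1.
The distinct values are {0, 1, 3, 4, 9, 12, 15, 16, 22, 25, 27, 31}; there are 12 of them.

12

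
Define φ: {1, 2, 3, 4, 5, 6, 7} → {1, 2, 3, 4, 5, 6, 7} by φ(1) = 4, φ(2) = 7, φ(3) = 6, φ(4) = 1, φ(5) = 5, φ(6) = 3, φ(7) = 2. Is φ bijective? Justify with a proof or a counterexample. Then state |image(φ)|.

7

The values 4, 7, 6, 1, 5, 3, 2 are a permutation of {1, 2, 3, 4, 5, 6, 7}: each element appears exactly once.
So φ is injective and surjective, hence bijective.
The image of φ is {1, 2, 3, 4, 5, 6, 7}, which has 7 elements.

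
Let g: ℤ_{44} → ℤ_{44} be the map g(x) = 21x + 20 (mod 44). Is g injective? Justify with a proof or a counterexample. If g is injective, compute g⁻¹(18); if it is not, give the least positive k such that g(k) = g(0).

2

If g(u) = g(v), then 21u ≡ 21v (mod 44). Because gcd(21, 44) = 1, we may cancel 21 to get u ≡ v (mod 44).
So g is injective.
We now compute 21⁻¹ mod 44 explicitly. Euclid's algorithm: 44 = 2·21 + 2, 21 = 10·2 + 1; back-substituting gives 1 = 21·21 − 10·44, so 21⁻¹ ≡ 21 (mod 44).
Since g is injective, we find g⁻¹(18): we need 21x ≡ 18 − 20 ≡ 42 (mod 44). Using 21⁻¹ = 21: x ≡ 21·42 = 882 = 20·44 + 2, so x = 2.
Check: g(2) = 21·2 + 20 = 62 = 1·44 + 18 ≡ 18 (mod 44).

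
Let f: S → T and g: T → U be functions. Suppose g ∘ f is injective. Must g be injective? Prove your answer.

not injective

No. Take S = {0, 1}, T = {0, 1, 2}, U = {0, 1, 2}, f(a) = a for each a ∈ S, and g(b) = 1 if b ∈ {1, 2} else g(b) = b.
Then g ∘ f = f is injective (S ⊂ T and f is the inclusion), but g(1) = g(2) = 1 with 1 ≠ 2, so g is not injective.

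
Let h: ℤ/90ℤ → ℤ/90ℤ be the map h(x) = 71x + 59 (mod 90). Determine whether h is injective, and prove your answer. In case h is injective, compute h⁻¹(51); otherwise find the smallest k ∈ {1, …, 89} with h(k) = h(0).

62

Recall: h is injective when h(x_1) = h(x_2) forces x_1 = x_2.
Suppose h(x_1) = h(x_2) in ℤ/90ℤ. Then 71x_1 + 59 ≡ 71x_2 + 59 (mod 90), hence 71(x_1 − x_2) ≡ 0 (mod 90).
Since gcd(71, 90) = 1, 71 is invertible modulo 90, so x_1 − x_2 ≡ 0 (mod 90), i.e. x_1 = x_2.
Thus h is injective.
We now compute 71⁻¹ mod 90 explicitly. Euclid's algorithm: 90 = 1·71 + 19, 71 = 3·19 + 14, 19 = 1·14 + 5, 14 = 2·5 + 4, 5 = 1·4 + 1; back-substituting gives 1 = 71·71 − 56·90, so 71⁻¹ ≡ 71 (mod 90).
Since h is injective, we find h⁻¹(51): we need 71x ≡ 51 − 59 ≡ 82 (mod 90). Using 71⁻¹ = 71: x ≡ 71·82 = 5822 = 64·90 + 62, so x = 62.
Check: h(62) = 71·62 + 59 = 4461 = 49·90 + 51 ≡ 51 (mod 90).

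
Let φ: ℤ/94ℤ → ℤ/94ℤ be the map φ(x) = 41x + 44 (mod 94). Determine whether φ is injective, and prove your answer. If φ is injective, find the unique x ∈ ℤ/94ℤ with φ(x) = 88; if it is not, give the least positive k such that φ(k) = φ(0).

Recall that φ is injective when φ(x_1) = φ(x_2) forces x_1 = x_2.
If φ(x_1) = φ(x_2), then 41x_1 ≡ 41x_2 (mod 94). Because gcd(41, 94) = 1, we may cancel 41 to get x_1 ≡ x_2 (mod 94).
Thus φ is injective.
We now compute 41⁻¹ mod 94 explicitly. Euclid's algorithm: 94 = 2·41 + 12, 41 = 3·12 + 5, 12 = 2·5 + 2, 5 = 2·2 + 1; back-substituting gives 1 = 39·41 − 17·94, so 41⁻¹ ≡ 39 (mod 94).
Since φ is injective, we find φ⁻¹(88): we need 41x ≡ 88 − 44 ≡ 44 (mod 94). Using 41⁻¹ = 39: x ≡ 39·44 = 1716 = 18·94 + 24, so x = 24.
Check: φ(24) = 41·24 + 44 = 1028 = 10·94 + 88 ≡ 88 (mod 94).

24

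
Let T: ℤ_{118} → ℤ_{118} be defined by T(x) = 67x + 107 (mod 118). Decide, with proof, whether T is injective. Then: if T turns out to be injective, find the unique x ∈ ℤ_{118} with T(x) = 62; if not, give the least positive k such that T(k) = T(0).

105

Suppose T(s) = T(t) in ℤ_{118}. Then 67s + 107 ≡ 67t + 107 (mod 118), hence 67(s − t) ≡ 0 (mod 118).
Since gcd(67, 118) = 1, 67 is invertible modulo 118, hence s − t ≡ 0 (mod 118), i.e. s = t.
So T is injective.
We now compute 67⁻¹ mod 118 explicitly. Euclid's algorithm: 118 = 1·67 + 51, 67 = 1·51 + 16, 51 = 3·16 + 3, 16 = 5·3 + 1; back-substituting gives 1 = 37·67 − 21·118, so 67⁻¹ ≡ 37 (mod 118).
Since T is injective, we compute T⁻¹(62): solve 67x + 107 ≡ 62 (mod 118), i.e. 67x ≡ 73 (mod 118).
Multiplying by 67⁻¹ = 37 gives x ≡ 37·73 = 2701 = 22·118 + 105 ≡ 105 (mod 118).
Check: T(105) = 67·105 + 107 = 7142 = 60·118 + 62 ≡ 62 (mod 118).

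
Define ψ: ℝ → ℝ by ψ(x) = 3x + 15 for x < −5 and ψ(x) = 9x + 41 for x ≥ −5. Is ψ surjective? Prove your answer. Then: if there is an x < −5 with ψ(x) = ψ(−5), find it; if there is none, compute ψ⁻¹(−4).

-19/3

Both pieces are strictly increasing (slopes 3 and 9), so each is injective on its own interval.
The left piece maps (−∞, −5) onto (−∞, 0); the right piece maps [−5, ∞) onto [−4, ∞).
The union (−∞, 0) ∪ [−4, ∞) covers ℝ, so ψ is surjective.
For the follow-up: the images overlap, so an x < −5 with ψ(x) = ψ(−5) exists. ψ(−5) = −4; solving 3x + 15 = −4 for x < −5 gives x = (−4 − 15)/3 = −19/3.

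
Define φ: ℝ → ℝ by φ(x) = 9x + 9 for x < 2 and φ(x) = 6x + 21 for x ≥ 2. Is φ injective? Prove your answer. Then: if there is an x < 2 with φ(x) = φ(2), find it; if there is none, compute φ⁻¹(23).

14/9

Both pieces are strictly increasing (slopes 9 and 6), so each is injective on its own interval.
The left piece maps (−∞, 2) onto (−∞, 27); the right piece maps [2, ∞) onto [33, ∞).
These images are disjoint, so no value is attained by both pieces. So φ is injective.
Because the two images are disjoint, no x < 2 has φ(x) = φ(2), so we compute φ⁻¹(23): 23 lies in (−∞, 27), so solve 9x + 9 = 23: x = (23 − 9)/9 = 14/9.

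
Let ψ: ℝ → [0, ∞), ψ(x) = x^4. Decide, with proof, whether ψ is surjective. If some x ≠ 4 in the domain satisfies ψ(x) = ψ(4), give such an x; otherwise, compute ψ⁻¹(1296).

For any y ∈ [0, ∞), x = y^{1/4} ∈ ℝ satisfies x^4 = y, so ψ is surjective.
For the follow-up, such an x exists: taking x = −4 ∈ ℝ gives ψ(−4) = 256 = ψ(4) with −4 ≠ 4.

-4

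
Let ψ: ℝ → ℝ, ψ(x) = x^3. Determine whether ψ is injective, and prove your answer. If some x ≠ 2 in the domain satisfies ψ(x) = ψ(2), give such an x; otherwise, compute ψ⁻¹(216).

6

On ℝ, x ↦ x^3 is strictly increasing (since 3 is odd), so ψ(x_1) = ψ(x_2) forces x_1 = x_2. Thus ψ is injective.
Since x ↦ x^3 is strictly increasing on ℝ, it is injective there, so no x ≠ 2 in the domain has ψ(x) = ψ(2). We therefore compute ψ⁻¹(216) = 216^{1/3} = 6 (indeed 6^3 = 216).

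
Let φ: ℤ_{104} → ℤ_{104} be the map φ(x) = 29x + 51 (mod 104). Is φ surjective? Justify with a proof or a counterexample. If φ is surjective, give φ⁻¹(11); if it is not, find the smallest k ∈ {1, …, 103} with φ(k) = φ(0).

Since gcd(29, 104) = 1, 29 is invertible modulo 104. Euclid's algorithm: 104 = 3·29 + 17, 29 = 1·17 + 12, 17 = 1·12 + 5, 12 = 2·5 + 2, 5 = 2·2 + 1; back-substituting gives 1 = 61·29 − 17·104, so 29⁻¹ ≡ 61 (mod 104).
For any y ∈ ℤ_{104}, x = 61(y − 51) mod 104 satisfies φ(x) = 29·61(y − 51) + 51 ≡ y (since 29·61 ≡ 1 mod 104). So every y has a preimage.
So φ is surjective.
Since φ is surjective, we compute φ⁻¹(11): solve 29x + 51 ≡ 11 (mod 104), i.e. 29x ≡ 64 (mod 104).
Multiplying by 29⁻¹ = 61 gives x ≡ 61·64 = 3904 = 37·104 + 56 ≡ 56 (mod 104).
Check: φ(56) = 29·56 + 51 = 1675 = 16·104 + 11 ≡ 11 (mod 104).

56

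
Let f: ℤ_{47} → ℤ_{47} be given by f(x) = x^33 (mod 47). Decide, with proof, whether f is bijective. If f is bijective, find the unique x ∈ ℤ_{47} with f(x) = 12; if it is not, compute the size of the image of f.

42

Since 47 is prime, the nonzero elements of ℤ_{47} form a cyclic group of order 46.
As gcd(33, 46) = 1, raising to the 33rd power is a bijection on this group: if a^33 ≡ b^33 then (ab^{−1})^33 = 1, and the only element of order dividing gcd(33, 46) = 1 is 1, so a = b.
With f(0) = 0 this makes f injective on all of ℤ_{47}, hence bijective (finite equal-size domain and codomain). In particular f is bijective.
Since f is bijective, we find the preimage of 12. The inverse of x ↦ x^33 on (ℤ_{47})^× is x ↦ x^7, because 33·7 = 231 = 5·46 + 1 ≡ 1 (mod 46) and x^{46} = 1 for x ≠ 0 (Fermat). So f⁻¹(12) = 12^7 mod 47.
Repeated squaring mod 47: 12^1 ≡ 12, 12^2 ≡ 12² = 144 ≡ 3, 12^4 ≡ 3² = 9. Since 7 = 4 + 2 + 1, 12^7 ≡ 9·3·12: 9·3 = 27, then 27·12 = 324 ≡ 42. So 12^7 ≡ 42 (mod 47).
Hence f⁻¹(12) = 42.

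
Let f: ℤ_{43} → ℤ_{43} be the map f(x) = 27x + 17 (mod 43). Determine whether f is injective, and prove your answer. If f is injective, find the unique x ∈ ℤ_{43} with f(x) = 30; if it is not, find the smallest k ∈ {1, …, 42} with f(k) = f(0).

If f(a) = f(b), then 27a ≡ 27b (mod 43). Because gcd(27, 43) = 1, we may cancel 27 to get a ≡ b (mod 43).
Thus f is injective.
We now compute 27⁻¹ mod 43 explicitly. Euclid's algorithm: 43 = 1·27 + 16, 27 = 1·16 + 11, 16 = 1·11 + 5, 11 = 2·5 + 1; back-substituting gives 1 = 8·27 − 5·43, so 27⁻¹ ≡ 8 (mod 43).
Since f is injective, we compute f⁻¹(30): solve 27x + 17 ≡ 30 (mod 43), i.e. 27x ≡ 13 (mod 43).
Multiplying by 27⁻¹ = 8 gives x ≡ 8·13 = 104 = 2·43 + 18 ≡ 18 (mod 43).
Check: f(18) = 27·18 + 17 = 503 = 11·43 + 30 ≡ 30 (mod 43).

18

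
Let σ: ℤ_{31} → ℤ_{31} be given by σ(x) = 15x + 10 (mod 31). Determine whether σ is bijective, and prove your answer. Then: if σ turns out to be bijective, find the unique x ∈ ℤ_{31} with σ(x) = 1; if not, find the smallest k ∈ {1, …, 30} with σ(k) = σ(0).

18

If σ(u) = σ(v), then 15u ≡ 15v (mod 31). Because gcd(15, 31) = 1, we may cancel 15 to get u ≡ v (mod 31).
We now compute 15⁻¹ mod 31 explicitly. Euclid's algorithm: 31 = 2·15 + 1; back-substituting gives 1 = 29·15 − 14·31, so 15⁻¹ ≡ 29 (mod 31).
For any y ∈ ℤ_{31}, x = 29(y − 10) mod 31 satisfies σ(x) = 15·29(y − 10) + 10 ≡ y (since 15·29 ≡ 1 mod 31). So every y has a preimage.
Hence σ is bijective.
Since σ is bijective, we find σ⁻¹(1): we need 15x ≡ 1 − 10 ≡ 22 (mod 31). Using 15⁻¹ = 29: x ≡ 29·22 = 638 = 20·31 + 18, so x = 18.
Check: σ(18) = 15·18 + 10 = 280 = 9·31 + 1 ≡ 1 (mod 31).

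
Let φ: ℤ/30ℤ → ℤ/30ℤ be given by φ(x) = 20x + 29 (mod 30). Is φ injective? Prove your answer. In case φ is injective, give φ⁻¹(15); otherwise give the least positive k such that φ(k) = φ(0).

3

We have gcd(20, 30) = 10 > 1. Taking u = 0 and v = 3: φ(0) = 29 and φ(3) = 20·3 + 29 = 89 ≡ 29 (mod 30).
So φ(0) = φ(3) while 0 ≠ 3, so φ is not injective.
Since φ is not injective, we find the least positive k with φ(k) = φ(0): this means 20k ≡ 0 (mod 30), i.e. 30 ∣ 20k. Since gcd(20, 30) = 10, dividing through by 10 this holds exactly when 3 ∣ 2k, and as gcd(2, 3) = 1, exactly when 3 ∣ k.
The smallest positive such k is 3.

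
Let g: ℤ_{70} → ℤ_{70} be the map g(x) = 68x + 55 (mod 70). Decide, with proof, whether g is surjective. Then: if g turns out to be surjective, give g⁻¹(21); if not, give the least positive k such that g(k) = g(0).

35

Since gcd(68, 70) = 2, we have 68x ≡ 0 (mod 2) for all x, so g(x) ≡ 1 (mod 2).
But 0 ≢ 1 (mod 2), so 0 ∈ ℤ_{70} has no preimage. Thus g is not surjective.
Since g is not surjective, we find the least positive k with g(k) = g(0): this means 68k ≡ 0 (mod 70), i.e. 70 ∣ 68k. Since gcd(68, 70) = 2, dividing through by 2 this holds exactly when 35 ∣ 34k, and as gcd(34, 35) = 1, exactly when 35 ∣ k.
The smallest positive such k is 35.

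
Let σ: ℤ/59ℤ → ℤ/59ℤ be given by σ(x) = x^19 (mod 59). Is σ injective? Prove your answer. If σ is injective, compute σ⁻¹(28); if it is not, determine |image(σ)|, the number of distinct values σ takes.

Since 59 is prime, the nonzero elements of ℤ/59ℤ form a cyclic group of order 58.
As gcd(19, 58) = 1, raising to the 19th power is a bijection on this group: if u^19 ≡ v^19 then (uv^{−1})^19 = 1, and the only element of order dividing gcd(19, 58) = 1 is 1, so u = v.
With σ(0) = 0 this makes σ injective on all of ℤ/59ℤ, hence bijective (finite equal-size domain and codomain). In particular σ is injective.
Since σ is injective, we find the preimage of 28. The inverse of x ↦ x^19 on (ℤ/59ℤ)^× is x ↦ x^55, because 19·55 = 1045 = 18·58 + 1 ≡ 1 (mod 58) and x^{58} = 1 for x ≠ 0 (Fermat). So σ⁻¹(28) = 28^55 mod 59.
Repeated squaring mod 59: 28^1 ≡ 28, 28^2 ≡ 28² = 784 ≡ 17, 28^4 ≡ 17² = 289 ≡ 53, 28^8 ≡ 53² = 2809 ≡ 36, 28^16 ≡ 36² = 1296 ≡ 57, 28^32 ≡ 57² = 3249 ≡ 4. Since 55 = 32 + 16 + 4 + 2 + 1, 28^55 ≡ 4·57·53·17·28: 4·57 = 228 ≡ 51, then 51·53 = 2703 ≡ 48, then 48·17 = 816 ≡ 49, then 49·28 = 1372 ≡ 15. So 28^55 ≡ 15 (mod 59).
Hence σ⁻¹(28) = 15.

15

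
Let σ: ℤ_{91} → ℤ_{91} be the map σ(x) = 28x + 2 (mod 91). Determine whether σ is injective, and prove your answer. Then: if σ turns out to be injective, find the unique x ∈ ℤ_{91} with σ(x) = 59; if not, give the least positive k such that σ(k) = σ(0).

We have gcd(28, 91) = 7 > 1. Taking s = 0 and t = 13: σ(0) = 2 and σ(13) = 28·13 + 2 = 366 ≡ 2 (mod 91).
So σ(0) = σ(13) while 0 ≠ 13, hence σ is not injective.
Since σ is not injective, we find the least positive k with σ(k) = σ(0): this means 28k ≡ 0 (mod 91), i.e. 91 ∣ 28k. Since gcd(28, 91) = 7, dividing through by 7 this holds exactly when 13 ∣ 4k, and as gcd(4, 13) = 1, exactly when 13 ∣ k.
The smallest positive such k is 13.

13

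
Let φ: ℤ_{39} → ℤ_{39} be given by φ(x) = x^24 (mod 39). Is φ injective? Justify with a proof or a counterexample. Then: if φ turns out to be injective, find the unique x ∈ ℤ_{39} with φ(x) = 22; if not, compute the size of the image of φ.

φ(1) = 1^24 = 1.
φ(2): Repeated squaring mod 39: 2^1 ≡ 2, 2^2 ≡ 2² = 4, 2^4 ≡ 4² = 16, 2^8 ≡ 16² = 256 ≡ 22, 2^16 ≡ 22² = 484 ≡ 16. Since 24 = 16 + 8, 2^24 ≡ 16·22: 16·22 = 352 ≡ 1. So 2^24 ≡ 1 (mod 39).
So φ(1) = φ(2) = 1 while 1 ≠ 2, so φ is not injective.
Since φ is not injective, we determine |image(φ)|. Computing x^24 mod 39 for each x (by repeated squaring, reducing mod 39 at every step), the values φ(0), φ(1), …, φ(38) are: 0, 1, 1, 27, 1, 1, 27, 1, 1, 27, 1, 1, 27, 13, 1, 27, 1, 1, 27, 1, 1, 27, 1, 1, 27, 1, 13, 27, 1, 1, 27, 1, 1, 27, 1, 1, 27, 1, 1.
The distinct values are {0, 1, 13, 27}; there are 4 of them.

4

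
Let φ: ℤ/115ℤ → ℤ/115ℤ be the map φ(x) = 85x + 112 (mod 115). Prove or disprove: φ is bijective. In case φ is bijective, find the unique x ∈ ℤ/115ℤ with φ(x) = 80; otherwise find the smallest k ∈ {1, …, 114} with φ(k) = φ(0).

Recall: φ is injective when φ(x_1) = φ(x_2) forces x_1 = x_2.
We have gcd(85, 115) = 5 > 1. Taking x_1 = 0 and x_2 = 23: φ(0) = 112 and φ(23) = 85·23 + 112 = 2067 ≡ 112 (mod 115).
So φ(0) = φ(23) while 0 ≠ 23, so φ is not injective, hence not bijective.
Since φ is not bijective, we find the least positive k with φ(k) = φ(0): this means 85k ≡ 0 (mod 115), i.e. 115 ∣ 85k. Since gcd(85, 115) = 5, dividing through by 5 this holds exactly when 23 ∣ 17k, and as gcd(17, 23) = 1, exactly when 23 ∣ k.
The smallest positive such k is 23.

23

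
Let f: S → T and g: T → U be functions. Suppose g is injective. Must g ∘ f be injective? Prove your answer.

No. Take S = {0, 1}, T = U = {0, 1, 2, 3, 4}, f(0) = f(1) = 0, and g = identity (injective).
Then (g ∘ f)(0) = (g ∘ f)(1) = 0 with 0 ≠ 1, so g ∘ f is not injective.

not injective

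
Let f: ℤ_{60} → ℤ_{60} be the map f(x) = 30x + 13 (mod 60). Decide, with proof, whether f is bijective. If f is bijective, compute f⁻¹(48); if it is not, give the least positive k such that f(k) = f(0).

We have gcd(30, 60) = 30 > 1. Taking s = 0 and t = 2: f(0) = 13 and f(2) = 30·2 + 13 = 73 ≡ 13 (mod 60).
So f(0) = f(2) while 0 ≠ 2, therefore f is not injective, hence not bijective.
Since f is not bijective, we find the least positive k with f(k) = f(0): this means 30k ≡ 0 (mod 60), i.e. 60 ∣ 30k. Since gcd(30, 60) = 30, dividing through by 30 this holds exactly when 2 ∣ k.
The smallest positive such k is 2.

2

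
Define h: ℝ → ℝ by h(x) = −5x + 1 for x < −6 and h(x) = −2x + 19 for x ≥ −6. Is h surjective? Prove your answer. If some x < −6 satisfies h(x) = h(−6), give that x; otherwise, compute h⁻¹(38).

Both pieces are strictly decreasing (slopes −5 and −2), so each is injective on its own interval.
The left piece maps (−∞, −6) onto (31, ∞); the right piece maps [−6, ∞) onto (−∞, 31].
These images together cover ℝ, so h is surjective.
Because the two images are disjoint, no x < −6 has h(x) = h(−6), so we compute h⁻¹(38): 38 lies in (31, ∞), so solve −5x + 1 = 38: x = (38 − 1)/(−5) = −37/5.

-37/5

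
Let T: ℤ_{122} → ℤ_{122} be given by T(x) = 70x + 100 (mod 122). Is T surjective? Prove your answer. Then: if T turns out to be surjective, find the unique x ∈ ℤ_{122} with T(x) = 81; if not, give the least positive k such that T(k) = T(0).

61

By definition, surjectivity means every element of the codomain has a preimage under T.
Since gcd(70, 122) = 2, we have 70x ≡ 0 (mod 2) for all x, so T(x) ≡ 0 (mod 2).
But 1 ≢ 0 (mod 2), so 1 ∈ ℤ_{122} has no preimage. Thus T is not surjective.
Since T is not surjective, we find the least positive k with T(k) = T(0): this means 70k ≡ 0 (mod 122), i.e. 122 ∣ 70k. Since gcd(70, 122) = 2, dividing through by 2 this holds exactly when 61 ∣ 35k, and as gcd(35, 61) = 1, exactly when 61 ∣ k.
The smallest positive such k is 61.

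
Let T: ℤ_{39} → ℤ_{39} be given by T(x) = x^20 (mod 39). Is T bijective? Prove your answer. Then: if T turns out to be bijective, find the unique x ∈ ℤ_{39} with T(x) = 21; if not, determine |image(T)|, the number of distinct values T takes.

8

T(1) = 1^20 = 1.
T(5): Repeated squaring mod 39: 5^1 ≡ 5, 5^2 ≡ 5² = 25, 5^4 ≡ 25² = 625 ≡ 1, 5^8 ≡ 1² = 1, 5^16 ≡ 1² = 1. Since 20 = 16 + 4, 5^20 ≡ 1·1: 1·1 = 1. So 5^20 ≡ 1 (mod 39).
So T(1) = T(5) = 1 while 1 ≠ 5, thus T is not injective, hence not bijective.
Since T is not bijective, we determine |image(T)|. Computing x^20 mod 39 for each x (by repeated squaring, reducing mod 39 at every step), the values T(0), T(1), …, T(38) are: 0, 1, 22, 9, 16, 1, 3, 16, 1, 3, 22, 22, 27, 13, 1, 9, 22, 16, 27, 16, 16, 27, 16, 22, 9, 1, 13, 27, 22, 22, 3, 1, 16, 3, 1, 16, 9, 22, 1.
The distinct values are {0, 1, 3, 9, 13, 16, 22, 27}; there are 8 of them.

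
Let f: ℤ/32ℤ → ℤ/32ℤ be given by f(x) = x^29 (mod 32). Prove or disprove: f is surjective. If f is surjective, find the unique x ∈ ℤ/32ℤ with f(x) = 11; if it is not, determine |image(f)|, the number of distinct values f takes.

f(0) = 0^29 = 0.
f(2): Repeated squaring mod 32: 2^1 ≡ 2, 2^2 ≡ 2² = 4, 2^4 ≡ 4² = 16, 2^8 ≡ 16² = 256 ≡ 0, 2^16 ≡ 0² = 0. Since 29 = 16 + 8 + 4 + 1, 2^29 ≡ 0·0·16·2: 0·0 = 0, then 0·16 = 0, then 0·2 = 0. So 2^29 ≡ 0 (mod 32).
So f(0) = f(2) = 0 while 0 ≠ 2, thus f is not injective.
A non-injective map from the 32-element set ℤ/32ℤ to itself takes at most 31 distinct values, so it cannot be surjective. Therefore f is not surjective.
Since f is not surjective, we determine |image(f)|. Computing x^29 mod 32 for each x (by repeated squaring, reducing mod 32 at every step), the values f(0), f(1), …, f(31) are: 0, 1, 0, 19, 0, 21, 0, 7, 0, 9, 0, 27, 0, 29, 0, 15, 0, 17, 0, 3, 0, 5, 0, 23, 0, 25, 0, 11, 0, 13, 0, 31.
The distinct values are {0, 1, 3, 5, 7, 9, 11, 13, 15, 17, 19, 21, 23, 25, 27, 29, 31}; there are 17 of them.

17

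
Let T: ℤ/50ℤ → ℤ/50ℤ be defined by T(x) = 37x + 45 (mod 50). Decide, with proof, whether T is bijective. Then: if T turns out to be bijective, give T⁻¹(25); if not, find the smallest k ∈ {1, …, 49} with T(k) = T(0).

By definition, injectivity means: for all u, v in the domain, T(u) = T(v) implies u = v.
If T(u) = T(v), then 37u ≡ 37v (mod 50). Because gcd(37, 50) = 1, we may cancel 37 to get u ≡ v (mod 50).
We now compute 37⁻¹ mod 50 explicitly. Euclid's algorithm: 50 = 1·37 + 13, 37 = 2·13 + 11, 13 = 1·11 + 2, 11 = 5·2 + 1; back-substituting gives 1 = 23·37 − 17·50, so 37⁻¹ ≡ 23 (mod 50).
Then y ↦ 23(y − 45) is a two-sided inverse to T, so every y ∈ ℤ/50ℤ has a preimage.
Therefore T is bijective.
Since T is bijective, we compute T⁻¹(25): solve 37x + 45 ≡ 25 (mod 50), i.e. 37x ≡ 30 (mod 50).
Multiplying by 37⁻¹ = 23 gives x ≡ 23·30 = 690 = 13·50 + 40 ≡ 40 (mod 50).
Check: T(40) = 37·40 + 45 = 1525 = 30·50 + 25 ≡ 25 (mod 50).

40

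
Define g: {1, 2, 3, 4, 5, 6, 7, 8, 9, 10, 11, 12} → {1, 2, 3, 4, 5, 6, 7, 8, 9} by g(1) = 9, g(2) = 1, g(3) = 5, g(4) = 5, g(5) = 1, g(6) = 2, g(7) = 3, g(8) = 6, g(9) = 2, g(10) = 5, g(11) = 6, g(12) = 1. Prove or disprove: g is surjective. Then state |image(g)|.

6

No element maps to 4, so g is not surjective.
The image of g is {1, 2, 3, 5, 6, 9}, which has 6 elements.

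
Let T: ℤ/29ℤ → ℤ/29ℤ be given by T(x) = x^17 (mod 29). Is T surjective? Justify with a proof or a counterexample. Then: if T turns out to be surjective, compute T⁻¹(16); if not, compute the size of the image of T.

23

Since 29 is prime, the nonzero elements of ℤ/29ℤ form a cyclic group of order 28.
As gcd(17, 28) = 1, raising to the 17th power is a bijection on this group: if s^17 ≡ t^17 then (st^{−1})^17 = 1, and the only element of order dividing gcd(17, 28) = 1 is 1, so s = t.
With T(0) = 0 this makes T injective on all of ℤ/29ℤ, hence bijective (finite equal-size domain and codomain). In particular T is surjective.
Since T is surjective, we find the preimage of 16. The inverse of x ↦ x^17 on (ℤ/29ℤ)^× is x ↦ x^5, because 17·5 = 85 = 3·28 + 1 ≡ 1 (mod 28) and x^{28} = 1 for x ≠ 0 (Fermat). So T⁻¹(16) = 16^5 mod 29.
Repeated squaring mod 29: 16^1 ≡ 16, 16^2 ≡ 16² = 256 ≡ 24, 16^4 ≡ 24² = 576 ≡ 25. Since 5 = 4 + 1, 16^5 ≡ 25·16: 25·16 = 400 ≡ 23. So 16^5 ≡ 23 (mod 29).
Hence T⁻¹(16) = 23.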